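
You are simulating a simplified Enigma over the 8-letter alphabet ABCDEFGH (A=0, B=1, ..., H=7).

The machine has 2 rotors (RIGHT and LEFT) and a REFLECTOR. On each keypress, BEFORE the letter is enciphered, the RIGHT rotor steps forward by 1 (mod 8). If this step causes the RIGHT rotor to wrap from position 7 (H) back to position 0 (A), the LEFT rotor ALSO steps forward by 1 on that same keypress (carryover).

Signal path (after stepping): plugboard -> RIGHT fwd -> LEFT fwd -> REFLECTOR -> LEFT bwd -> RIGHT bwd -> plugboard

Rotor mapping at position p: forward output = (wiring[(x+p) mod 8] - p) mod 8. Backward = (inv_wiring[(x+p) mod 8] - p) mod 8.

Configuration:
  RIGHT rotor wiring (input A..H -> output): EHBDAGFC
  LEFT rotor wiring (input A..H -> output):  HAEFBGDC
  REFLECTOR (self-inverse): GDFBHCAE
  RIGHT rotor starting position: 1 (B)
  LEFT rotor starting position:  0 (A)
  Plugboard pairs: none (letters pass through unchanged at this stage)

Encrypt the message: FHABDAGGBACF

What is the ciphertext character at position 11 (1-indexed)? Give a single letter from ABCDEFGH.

Char 1 ('F'): step: R->2, L=0; F->plug->F->R->A->L->H->refl->E->L'->C->R'->G->plug->G
Char 2 ('H'): step: R->3, L=0; H->plug->H->R->G->L->D->refl->B->L'->E->R'->G->plug->G
Char 3 ('A'): step: R->4, L=0; A->plug->A->R->E->L->B->refl->D->L'->G->R'->D->plug->D
Char 4 ('B'): step: R->5, L=0; B->plug->B->R->A->L->H->refl->E->L'->C->R'->E->plug->E
Char 5 ('D'): step: R->6, L=0; D->plug->D->R->B->L->A->refl->G->L'->F->R'->F->plug->F
Char 6 ('A'): step: R->7, L=0; A->plug->A->R->D->L->F->refl->C->L'->H->R'->G->plug->G
Char 7 ('G'): step: R->0, L->1 (L advanced); G->plug->G->R->F->L->C->refl->F->L'->E->R'->A->plug->A
Char 8 ('G'): step: R->1, L=1; G->plug->G->R->B->L->D->refl->B->L'->G->R'->A->plug->A
Char 9 ('B'): step: R->2, L=1; B->plug->B->R->B->L->D->refl->B->L'->G->R'->C->plug->C
Char 10 ('A'): step: R->3, L=1; A->plug->A->R->A->L->H->refl->E->L'->C->R'->D->plug->D
Char 11 ('C'): step: R->4, L=1; C->plug->C->R->B->L->D->refl->B->L'->G->R'->D->plug->D

D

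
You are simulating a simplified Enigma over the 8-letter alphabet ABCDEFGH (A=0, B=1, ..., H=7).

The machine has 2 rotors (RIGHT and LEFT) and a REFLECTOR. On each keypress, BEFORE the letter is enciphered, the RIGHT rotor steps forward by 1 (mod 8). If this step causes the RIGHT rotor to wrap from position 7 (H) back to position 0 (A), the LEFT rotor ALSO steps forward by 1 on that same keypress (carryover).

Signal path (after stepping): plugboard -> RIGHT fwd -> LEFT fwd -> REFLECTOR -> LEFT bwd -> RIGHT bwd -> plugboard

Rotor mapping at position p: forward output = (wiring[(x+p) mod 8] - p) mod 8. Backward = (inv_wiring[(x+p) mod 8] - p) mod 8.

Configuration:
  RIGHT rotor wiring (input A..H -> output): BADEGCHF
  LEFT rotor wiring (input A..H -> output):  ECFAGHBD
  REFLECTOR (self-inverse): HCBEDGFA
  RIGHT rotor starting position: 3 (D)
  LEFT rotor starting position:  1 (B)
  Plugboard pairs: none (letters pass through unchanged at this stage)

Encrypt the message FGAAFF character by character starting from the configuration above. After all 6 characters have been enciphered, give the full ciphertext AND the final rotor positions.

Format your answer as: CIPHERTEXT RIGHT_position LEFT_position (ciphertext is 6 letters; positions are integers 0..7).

Answer: CHBHBD 1 2

Derivation:
Char 1 ('F'): step: R->4, L=1; F->plug->F->R->E->L->G->refl->F->L'->D->R'->C->plug->C
Char 2 ('G'): step: R->5, L=1; G->plug->G->R->H->L->D->refl->E->L'->B->R'->H->plug->H
Char 3 ('A'): step: R->6, L=1; A->plug->A->R->B->L->E->refl->D->L'->H->R'->B->plug->B
Char 4 ('A'): step: R->7, L=1; A->plug->A->R->G->L->C->refl->B->L'->A->R'->H->plug->H
Char 5 ('F'): step: R->0, L->2 (L advanced); F->plug->F->R->C->L->E->refl->D->L'->A->R'->B->plug->B
Char 6 ('F'): step: R->1, L=2; F->plug->F->R->G->L->C->refl->B->L'->F->R'->D->plug->D
Final: ciphertext=CHBHBD, RIGHT=1, LEFT=2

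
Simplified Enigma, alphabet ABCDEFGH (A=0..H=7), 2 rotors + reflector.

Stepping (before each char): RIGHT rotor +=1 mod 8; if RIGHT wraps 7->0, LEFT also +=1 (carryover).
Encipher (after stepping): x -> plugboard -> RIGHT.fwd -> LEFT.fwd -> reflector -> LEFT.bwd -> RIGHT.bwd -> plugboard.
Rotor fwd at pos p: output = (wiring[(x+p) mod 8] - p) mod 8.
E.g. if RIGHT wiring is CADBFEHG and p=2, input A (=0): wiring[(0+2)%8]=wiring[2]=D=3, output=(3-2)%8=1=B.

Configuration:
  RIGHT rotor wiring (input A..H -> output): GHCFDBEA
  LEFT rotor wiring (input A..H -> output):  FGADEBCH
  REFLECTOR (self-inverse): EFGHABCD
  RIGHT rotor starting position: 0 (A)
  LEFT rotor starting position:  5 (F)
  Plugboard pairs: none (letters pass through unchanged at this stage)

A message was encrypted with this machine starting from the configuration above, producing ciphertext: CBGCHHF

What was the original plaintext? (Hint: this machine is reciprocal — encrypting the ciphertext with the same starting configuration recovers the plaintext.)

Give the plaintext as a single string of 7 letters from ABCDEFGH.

Answer: BADFECA

Derivation:
Char 1 ('C'): step: R->1, L=5; C->plug->C->R->E->L->B->refl->F->L'->B->R'->B->plug->B
Char 2 ('B'): step: R->2, L=5; B->plug->B->R->D->L->A->refl->E->L'->A->R'->A->plug->A
Char 3 ('G'): step: R->3, L=5; G->plug->G->R->E->L->B->refl->F->L'->B->R'->D->plug->D
Char 4 ('C'): step: R->4, L=5; C->plug->C->R->A->L->E->refl->A->L'->D->R'->F->plug->F
Char 5 ('H'): step: R->5, L=5; H->plug->H->R->G->L->G->refl->C->L'->C->R'->E->plug->E
Char 6 ('H'): step: R->6, L=5; H->plug->H->R->D->L->A->refl->E->L'->A->R'->C->plug->C
Char 7 ('F'): step: R->7, L=5; F->plug->F->R->E->L->B->refl->F->L'->B->R'->A->plug->A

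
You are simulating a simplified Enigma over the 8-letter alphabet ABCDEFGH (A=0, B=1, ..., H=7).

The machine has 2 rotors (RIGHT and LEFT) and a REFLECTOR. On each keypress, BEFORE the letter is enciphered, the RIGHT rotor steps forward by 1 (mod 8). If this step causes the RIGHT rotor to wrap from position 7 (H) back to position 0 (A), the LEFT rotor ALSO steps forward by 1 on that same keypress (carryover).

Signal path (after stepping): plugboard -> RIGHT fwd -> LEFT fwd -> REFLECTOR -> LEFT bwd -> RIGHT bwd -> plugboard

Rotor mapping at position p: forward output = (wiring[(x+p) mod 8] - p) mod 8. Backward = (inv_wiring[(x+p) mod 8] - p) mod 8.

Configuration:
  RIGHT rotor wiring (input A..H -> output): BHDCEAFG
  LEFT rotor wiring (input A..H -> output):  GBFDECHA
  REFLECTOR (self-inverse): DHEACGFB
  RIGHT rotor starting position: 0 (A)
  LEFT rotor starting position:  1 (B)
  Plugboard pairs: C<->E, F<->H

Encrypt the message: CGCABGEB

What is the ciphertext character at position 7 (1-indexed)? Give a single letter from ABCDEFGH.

Char 1 ('C'): step: R->1, L=1; C->plug->E->R->H->L->F->refl->G->L'->F->R'->G->plug->G
Char 2 ('G'): step: R->2, L=1; G->plug->G->R->H->L->F->refl->G->L'->F->R'->H->plug->F
Char 3 ('C'): step: R->3, L=1; C->plug->E->R->D->L->D->refl->A->L'->A->R'->H->plug->F
Char 4 ('A'): step: R->4, L=1; A->plug->A->R->A->L->A->refl->D->L'->D->R'->F->plug->H
Char 5 ('B'): step: R->5, L=1; B->plug->B->R->A->L->A->refl->D->L'->D->R'->A->plug->A
Char 6 ('G'): step: R->6, L=1; G->plug->G->R->G->L->H->refl->B->L'->E->R'->F->plug->H
Char 7 ('E'): step: R->7, L=1; E->plug->C->R->A->L->A->refl->D->L'->D->R'->E->plug->C

C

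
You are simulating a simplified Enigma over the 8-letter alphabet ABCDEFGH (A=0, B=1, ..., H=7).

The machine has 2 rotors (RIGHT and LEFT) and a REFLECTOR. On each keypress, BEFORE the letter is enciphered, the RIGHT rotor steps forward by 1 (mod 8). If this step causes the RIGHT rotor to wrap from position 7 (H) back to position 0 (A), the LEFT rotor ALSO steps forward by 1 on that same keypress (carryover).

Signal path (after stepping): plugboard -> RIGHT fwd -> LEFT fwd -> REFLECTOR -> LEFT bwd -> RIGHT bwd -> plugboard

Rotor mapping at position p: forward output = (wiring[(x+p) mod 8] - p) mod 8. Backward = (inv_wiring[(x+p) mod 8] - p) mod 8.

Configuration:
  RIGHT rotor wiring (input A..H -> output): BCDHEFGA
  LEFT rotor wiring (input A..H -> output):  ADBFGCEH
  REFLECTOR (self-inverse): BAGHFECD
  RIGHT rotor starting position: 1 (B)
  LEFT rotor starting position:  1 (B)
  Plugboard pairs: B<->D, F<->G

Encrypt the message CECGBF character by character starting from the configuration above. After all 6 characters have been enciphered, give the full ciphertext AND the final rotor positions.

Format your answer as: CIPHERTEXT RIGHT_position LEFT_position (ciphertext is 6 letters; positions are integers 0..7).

Char 1 ('C'): step: R->2, L=1; C->plug->C->R->C->L->E->refl->F->L'->D->R'->D->plug->B
Char 2 ('E'): step: R->3, L=1; E->plug->E->R->F->L->D->refl->H->L'->H->R'->G->plug->F
Char 3 ('C'): step: R->4, L=1; C->plug->C->R->C->L->E->refl->F->L'->D->R'->H->plug->H
Char 4 ('G'): step: R->5, L=1; G->plug->F->R->G->L->G->refl->C->L'->A->R'->A->plug->A
Char 5 ('B'): step: R->6, L=1; B->plug->D->R->E->L->B->refl->A->L'->B->R'->F->plug->G
Char 6 ('F'): step: R->7, L=1; F->plug->G->R->G->L->G->refl->C->L'->A->R'->E->plug->E
Final: ciphertext=BFHAGE, RIGHT=7, LEFT=1

Answer: BFHAGE 7 1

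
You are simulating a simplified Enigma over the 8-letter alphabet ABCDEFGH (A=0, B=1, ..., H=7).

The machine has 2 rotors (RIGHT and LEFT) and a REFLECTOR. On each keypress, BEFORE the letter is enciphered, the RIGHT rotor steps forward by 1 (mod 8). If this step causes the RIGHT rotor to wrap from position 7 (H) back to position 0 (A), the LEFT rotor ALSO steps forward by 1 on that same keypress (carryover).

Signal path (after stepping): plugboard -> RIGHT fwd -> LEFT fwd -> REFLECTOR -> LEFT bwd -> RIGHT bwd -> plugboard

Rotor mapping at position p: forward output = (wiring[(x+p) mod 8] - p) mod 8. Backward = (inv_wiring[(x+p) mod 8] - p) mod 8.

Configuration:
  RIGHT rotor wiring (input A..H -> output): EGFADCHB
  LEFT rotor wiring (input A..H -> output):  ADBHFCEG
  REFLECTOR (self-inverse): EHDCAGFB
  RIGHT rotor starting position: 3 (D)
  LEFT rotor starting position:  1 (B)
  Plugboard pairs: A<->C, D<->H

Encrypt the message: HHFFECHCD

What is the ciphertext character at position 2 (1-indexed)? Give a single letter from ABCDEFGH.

Char 1 ('H'): step: R->4, L=1; H->plug->D->R->F->L->D->refl->C->L'->A->R'->E->plug->E
Char 2 ('H'): step: R->5, L=1; H->plug->D->R->H->L->H->refl->B->L'->E->R'->C->plug->A

A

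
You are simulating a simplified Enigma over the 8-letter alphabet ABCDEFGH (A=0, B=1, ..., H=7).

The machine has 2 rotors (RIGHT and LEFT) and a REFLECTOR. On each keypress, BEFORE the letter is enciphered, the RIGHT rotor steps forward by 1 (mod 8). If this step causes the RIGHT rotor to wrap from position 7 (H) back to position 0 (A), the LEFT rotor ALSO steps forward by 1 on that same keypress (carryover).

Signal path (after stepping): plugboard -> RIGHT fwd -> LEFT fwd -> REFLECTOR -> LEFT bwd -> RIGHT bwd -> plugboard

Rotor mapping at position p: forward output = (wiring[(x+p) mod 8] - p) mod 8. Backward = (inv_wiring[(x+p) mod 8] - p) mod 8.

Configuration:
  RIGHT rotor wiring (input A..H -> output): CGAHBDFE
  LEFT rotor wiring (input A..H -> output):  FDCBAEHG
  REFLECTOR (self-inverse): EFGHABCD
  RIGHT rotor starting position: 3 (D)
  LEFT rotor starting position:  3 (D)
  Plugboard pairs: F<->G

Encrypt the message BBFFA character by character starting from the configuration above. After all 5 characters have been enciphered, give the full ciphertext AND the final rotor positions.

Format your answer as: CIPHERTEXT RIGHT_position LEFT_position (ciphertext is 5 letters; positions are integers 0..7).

Answer: FDBCF 0 4

Derivation:
Char 1 ('B'): step: R->4, L=3; B->plug->B->R->H->L->H->refl->D->L'->E->R'->G->plug->F
Char 2 ('B'): step: R->5, L=3; B->plug->B->R->A->L->G->refl->C->L'->F->R'->D->plug->D
Char 3 ('F'): step: R->6, L=3; F->plug->G->R->D->L->E->refl->A->L'->G->R'->B->plug->B
Char 4 ('F'): step: R->7, L=3; F->plug->G->R->E->L->D->refl->H->L'->H->R'->C->plug->C
Char 5 ('A'): step: R->0, L->4 (L advanced); A->plug->A->R->C->L->D->refl->H->L'->F->R'->G->plug->F
Final: ciphertext=FDBCF, RIGHT=0, LEFT=4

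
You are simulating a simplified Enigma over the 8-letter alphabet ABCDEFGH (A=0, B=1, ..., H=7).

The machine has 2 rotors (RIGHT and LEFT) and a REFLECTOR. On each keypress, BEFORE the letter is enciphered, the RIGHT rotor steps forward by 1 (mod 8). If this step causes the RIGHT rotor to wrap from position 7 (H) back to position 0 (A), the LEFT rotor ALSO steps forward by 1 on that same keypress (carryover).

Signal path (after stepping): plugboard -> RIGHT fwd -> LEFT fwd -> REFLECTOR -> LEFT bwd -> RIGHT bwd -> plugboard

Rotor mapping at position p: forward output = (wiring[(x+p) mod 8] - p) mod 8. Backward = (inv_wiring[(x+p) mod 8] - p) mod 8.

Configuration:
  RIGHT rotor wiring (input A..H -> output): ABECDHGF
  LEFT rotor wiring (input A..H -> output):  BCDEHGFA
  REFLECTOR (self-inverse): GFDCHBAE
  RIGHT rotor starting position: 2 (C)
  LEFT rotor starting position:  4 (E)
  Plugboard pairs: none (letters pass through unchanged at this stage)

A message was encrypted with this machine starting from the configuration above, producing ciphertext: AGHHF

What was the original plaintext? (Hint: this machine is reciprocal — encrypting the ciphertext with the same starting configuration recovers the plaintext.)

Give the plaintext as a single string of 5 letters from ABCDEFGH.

Char 1 ('A'): step: R->3, L=4; A->plug->A->R->H->L->A->refl->G->L'->F->R'->F->plug->F
Char 2 ('G'): step: R->4, L=4; G->plug->G->R->A->L->D->refl->C->L'->B->R'->D->plug->D
Char 3 ('H'): step: R->5, L=4; H->plug->H->R->G->L->H->refl->E->L'->D->R'->D->plug->D
Char 4 ('H'): step: R->6, L=4; H->plug->H->R->B->L->C->refl->D->L'->A->R'->A->plug->A
Char 5 ('F'): step: R->7, L=4; F->plug->F->R->E->L->F->refl->B->L'->C->R'->C->plug->C

Answer: FDDAC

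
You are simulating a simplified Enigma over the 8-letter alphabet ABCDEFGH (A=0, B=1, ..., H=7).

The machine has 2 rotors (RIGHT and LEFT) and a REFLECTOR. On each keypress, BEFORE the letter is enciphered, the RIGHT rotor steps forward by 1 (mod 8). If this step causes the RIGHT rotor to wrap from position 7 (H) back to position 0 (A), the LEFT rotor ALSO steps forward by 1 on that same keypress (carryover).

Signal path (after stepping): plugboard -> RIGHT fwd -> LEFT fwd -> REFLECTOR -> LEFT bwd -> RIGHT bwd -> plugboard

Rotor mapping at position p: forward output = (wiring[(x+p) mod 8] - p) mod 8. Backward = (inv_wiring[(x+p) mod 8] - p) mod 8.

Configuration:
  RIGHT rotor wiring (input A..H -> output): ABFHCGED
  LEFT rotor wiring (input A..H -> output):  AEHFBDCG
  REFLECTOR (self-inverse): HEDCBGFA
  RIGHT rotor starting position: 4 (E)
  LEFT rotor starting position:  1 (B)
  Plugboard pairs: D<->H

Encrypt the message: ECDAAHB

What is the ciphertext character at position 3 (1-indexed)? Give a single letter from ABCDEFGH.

Char 1 ('E'): step: R->5, L=1; E->plug->E->R->E->L->C->refl->D->L'->A->R'->F->plug->F
Char 2 ('C'): step: R->6, L=1; C->plug->C->R->C->L->E->refl->B->L'->F->R'->B->plug->B
Char 3 ('D'): step: R->7, L=1; D->plug->H->R->F->L->B->refl->E->L'->C->R'->C->plug->C

C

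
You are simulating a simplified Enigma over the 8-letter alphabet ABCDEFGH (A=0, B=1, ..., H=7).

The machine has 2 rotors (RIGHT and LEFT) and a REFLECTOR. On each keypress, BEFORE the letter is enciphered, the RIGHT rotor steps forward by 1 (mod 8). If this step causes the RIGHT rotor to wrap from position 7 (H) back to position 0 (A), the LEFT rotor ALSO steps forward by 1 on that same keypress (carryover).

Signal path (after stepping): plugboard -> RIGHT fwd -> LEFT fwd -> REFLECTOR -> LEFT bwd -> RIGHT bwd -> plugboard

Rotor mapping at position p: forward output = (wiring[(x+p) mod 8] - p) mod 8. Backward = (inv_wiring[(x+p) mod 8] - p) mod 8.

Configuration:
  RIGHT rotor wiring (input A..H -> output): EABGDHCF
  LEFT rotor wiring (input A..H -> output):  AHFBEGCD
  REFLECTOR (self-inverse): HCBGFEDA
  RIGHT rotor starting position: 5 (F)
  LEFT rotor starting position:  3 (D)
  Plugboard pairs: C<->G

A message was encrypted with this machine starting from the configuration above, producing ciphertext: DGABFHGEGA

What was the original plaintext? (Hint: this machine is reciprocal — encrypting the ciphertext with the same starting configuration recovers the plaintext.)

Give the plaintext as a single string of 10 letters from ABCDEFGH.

Char 1 ('D'): step: R->6, L=3; D->plug->D->R->C->L->D->refl->G->L'->A->R'->F->plug->F
Char 2 ('G'): step: R->7, L=3; G->plug->C->R->B->L->B->refl->C->L'->H->R'->E->plug->E
Char 3 ('A'): step: R->0, L->4 (L advanced); A->plug->A->R->E->L->E->refl->F->L'->H->R'->F->plug->F
Char 4 ('B'): step: R->1, L=4; B->plug->B->R->A->L->A->refl->H->L'->D->R'->H->plug->H
Char 5 ('F'): step: R->2, L=4; F->plug->F->R->D->L->H->refl->A->L'->A->R'->E->plug->E
Char 6 ('H'): step: R->3, L=4; H->plug->H->R->G->L->B->refl->C->L'->B->R'->F->plug->F
Char 7 ('G'): step: R->4, L=4; G->plug->C->R->G->L->B->refl->C->L'->B->R'->D->plug->D
Char 8 ('E'): step: R->5, L=4; E->plug->E->R->D->L->H->refl->A->L'->A->R'->C->plug->G
Char 9 ('G'): step: R->6, L=4; G->plug->C->R->G->L->B->refl->C->L'->B->R'->H->plug->H
Char 10 ('A'): step: R->7, L=4; A->plug->A->R->G->L->B->refl->C->L'->B->R'->C->plug->G

Answer: FEFHEFDGHG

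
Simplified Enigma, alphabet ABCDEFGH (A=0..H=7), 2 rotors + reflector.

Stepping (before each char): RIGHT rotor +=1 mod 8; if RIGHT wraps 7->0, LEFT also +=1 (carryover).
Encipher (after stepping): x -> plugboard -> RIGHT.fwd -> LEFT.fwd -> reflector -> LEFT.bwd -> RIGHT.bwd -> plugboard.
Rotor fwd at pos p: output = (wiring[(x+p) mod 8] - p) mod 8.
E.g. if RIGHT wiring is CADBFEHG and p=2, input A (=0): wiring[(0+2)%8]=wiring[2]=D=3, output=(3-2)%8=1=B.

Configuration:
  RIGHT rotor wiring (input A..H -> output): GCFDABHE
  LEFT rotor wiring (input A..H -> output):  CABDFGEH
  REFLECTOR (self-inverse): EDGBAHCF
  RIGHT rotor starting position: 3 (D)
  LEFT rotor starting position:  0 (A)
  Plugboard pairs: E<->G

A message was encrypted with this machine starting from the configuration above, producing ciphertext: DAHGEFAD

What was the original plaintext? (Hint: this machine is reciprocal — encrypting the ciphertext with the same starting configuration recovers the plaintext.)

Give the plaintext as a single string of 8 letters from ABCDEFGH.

Answer: BCEBCCBA

Derivation:
Char 1 ('D'): step: R->4, L=0; D->plug->D->R->A->L->C->refl->G->L'->F->R'->B->plug->B
Char 2 ('A'): step: R->5, L=0; A->plug->A->R->E->L->F->refl->H->L'->H->R'->C->plug->C
Char 3 ('H'): step: R->6, L=0; H->plug->H->R->D->L->D->refl->B->L'->C->R'->G->plug->E
Char 4 ('G'): step: R->7, L=0; G->plug->E->R->E->L->F->refl->H->L'->H->R'->B->plug->B
Char 5 ('E'): step: R->0, L->1 (L advanced); E->plug->G->R->H->L->B->refl->D->L'->F->R'->C->plug->C
Char 6 ('F'): step: R->1, L=1; F->plug->F->R->G->L->G->refl->C->L'->C->R'->C->plug->C
Char 7 ('A'): step: R->2, L=1; A->plug->A->R->D->L->E->refl->A->L'->B->R'->B->plug->B
Char 8 ('D'): step: R->3, L=1; D->plug->D->R->E->L->F->refl->H->L'->A->R'->A->plug->A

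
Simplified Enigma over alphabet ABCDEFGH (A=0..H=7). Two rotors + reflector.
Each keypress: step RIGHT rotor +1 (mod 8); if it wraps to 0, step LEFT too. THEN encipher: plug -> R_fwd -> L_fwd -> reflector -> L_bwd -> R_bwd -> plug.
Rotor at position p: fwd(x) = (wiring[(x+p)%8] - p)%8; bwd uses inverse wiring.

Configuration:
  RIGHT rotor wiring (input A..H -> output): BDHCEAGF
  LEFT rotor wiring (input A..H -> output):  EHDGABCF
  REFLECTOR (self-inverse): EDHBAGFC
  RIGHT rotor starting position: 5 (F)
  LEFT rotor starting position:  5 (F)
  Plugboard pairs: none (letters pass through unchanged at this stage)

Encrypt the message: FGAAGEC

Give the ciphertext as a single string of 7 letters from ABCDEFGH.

Char 1 ('F'): step: R->6, L=5; F->plug->F->R->E->L->C->refl->H->L'->D->R'->C->plug->C
Char 2 ('G'): step: R->7, L=5; G->plug->G->R->B->L->F->refl->G->L'->F->R'->F->plug->F
Char 3 ('A'): step: R->0, L->6 (L advanced); A->plug->A->R->B->L->H->refl->C->L'->G->R'->G->plug->G
Char 4 ('A'): step: R->1, L=6; A->plug->A->R->C->L->G->refl->F->L'->E->R'->G->plug->G
Char 5 ('G'): step: R->2, L=6; G->plug->G->R->H->L->D->refl->B->L'->D->R'->F->plug->F
Char 6 ('E'): step: R->3, L=6; E->plug->E->R->C->L->G->refl->F->L'->E->R'->H->plug->H
Char 7 ('C'): step: R->4, L=6; C->plug->C->R->C->L->G->refl->F->L'->E->R'->B->plug->B

Answer: CFGGFHB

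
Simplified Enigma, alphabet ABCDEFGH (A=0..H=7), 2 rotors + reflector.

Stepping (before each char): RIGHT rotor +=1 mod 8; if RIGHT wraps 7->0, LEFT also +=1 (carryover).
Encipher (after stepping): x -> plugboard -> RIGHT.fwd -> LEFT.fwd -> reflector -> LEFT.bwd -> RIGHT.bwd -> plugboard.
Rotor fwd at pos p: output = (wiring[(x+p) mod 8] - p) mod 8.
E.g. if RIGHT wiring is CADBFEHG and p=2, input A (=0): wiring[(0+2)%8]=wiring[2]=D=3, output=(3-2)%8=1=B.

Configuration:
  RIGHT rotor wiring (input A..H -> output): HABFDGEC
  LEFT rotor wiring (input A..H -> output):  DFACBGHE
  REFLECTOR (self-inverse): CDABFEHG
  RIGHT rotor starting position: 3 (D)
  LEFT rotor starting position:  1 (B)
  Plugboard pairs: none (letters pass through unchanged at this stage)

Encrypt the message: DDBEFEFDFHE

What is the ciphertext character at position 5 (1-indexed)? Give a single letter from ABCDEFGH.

Char 1 ('D'): step: R->4, L=1; D->plug->D->R->G->L->D->refl->B->L'->C->R'->B->plug->B
Char 2 ('D'): step: R->5, L=1; D->plug->D->R->C->L->B->refl->D->L'->G->R'->H->plug->H
Char 3 ('B'): step: R->6, L=1; B->plug->B->R->E->L->F->refl->E->L'->A->R'->H->plug->H
Char 4 ('E'): step: R->7, L=1; E->plug->E->R->G->L->D->refl->B->L'->C->R'->D->plug->D
Char 5 ('F'): step: R->0, L->2 (L advanced); F->plug->F->R->G->L->B->refl->D->L'->H->R'->A->plug->A

A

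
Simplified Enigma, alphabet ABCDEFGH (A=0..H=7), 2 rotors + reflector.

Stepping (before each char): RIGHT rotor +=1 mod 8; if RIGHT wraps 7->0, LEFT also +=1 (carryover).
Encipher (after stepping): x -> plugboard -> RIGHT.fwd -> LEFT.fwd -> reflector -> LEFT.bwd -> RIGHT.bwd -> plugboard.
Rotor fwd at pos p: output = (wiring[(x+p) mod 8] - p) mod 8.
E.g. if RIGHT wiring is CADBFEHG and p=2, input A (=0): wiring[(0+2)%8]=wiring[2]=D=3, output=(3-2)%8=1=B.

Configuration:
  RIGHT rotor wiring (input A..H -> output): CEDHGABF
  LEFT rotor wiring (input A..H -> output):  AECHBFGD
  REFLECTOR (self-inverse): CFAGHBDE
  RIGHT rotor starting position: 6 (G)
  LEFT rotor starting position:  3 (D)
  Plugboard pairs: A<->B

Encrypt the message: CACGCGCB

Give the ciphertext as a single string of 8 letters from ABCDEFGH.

Answer: BCEBEEHC

Derivation:
Char 1 ('C'): step: R->7, L=3; C->plug->C->R->F->L->F->refl->B->L'->G->R'->A->plug->B
Char 2 ('A'): step: R->0, L->4 (L advanced); A->plug->B->R->E->L->E->refl->H->L'->D->R'->C->plug->C
Char 3 ('C'): step: R->1, L=4; C->plug->C->R->G->L->G->refl->D->L'->H->R'->E->plug->E
Char 4 ('G'): step: R->2, L=4; G->plug->G->R->A->L->F->refl->B->L'->B->R'->A->plug->B
Char 5 ('C'): step: R->3, L=4; C->plug->C->R->F->L->A->refl->C->L'->C->R'->E->plug->E
Char 6 ('G'): step: R->4, L=4; G->plug->G->R->H->L->D->refl->G->L'->G->R'->E->plug->E
Char 7 ('C'): step: R->5, L=4; C->plug->C->R->A->L->F->refl->B->L'->B->R'->H->plug->H
Char 8 ('B'): step: R->6, L=4; B->plug->A->R->D->L->H->refl->E->L'->E->R'->C->plug->C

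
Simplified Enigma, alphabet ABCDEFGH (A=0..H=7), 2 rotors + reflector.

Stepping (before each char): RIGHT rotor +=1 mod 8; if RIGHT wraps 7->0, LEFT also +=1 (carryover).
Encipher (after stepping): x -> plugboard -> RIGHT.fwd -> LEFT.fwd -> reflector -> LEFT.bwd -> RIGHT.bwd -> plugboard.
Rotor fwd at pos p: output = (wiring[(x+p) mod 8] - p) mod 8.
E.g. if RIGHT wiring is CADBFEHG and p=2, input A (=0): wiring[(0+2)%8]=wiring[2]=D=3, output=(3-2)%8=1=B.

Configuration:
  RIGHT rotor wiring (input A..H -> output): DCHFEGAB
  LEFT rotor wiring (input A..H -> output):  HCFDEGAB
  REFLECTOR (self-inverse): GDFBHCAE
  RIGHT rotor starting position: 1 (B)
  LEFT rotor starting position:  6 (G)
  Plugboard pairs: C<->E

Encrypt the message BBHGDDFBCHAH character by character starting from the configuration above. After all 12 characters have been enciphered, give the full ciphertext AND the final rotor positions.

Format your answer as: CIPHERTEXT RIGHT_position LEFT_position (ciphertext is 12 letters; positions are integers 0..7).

Answer: DABCBFCEDCDF 5 7

Derivation:
Char 1 ('B'): step: R->2, L=6; B->plug->B->R->D->L->E->refl->H->L'->E->R'->D->plug->D
Char 2 ('B'): step: R->3, L=6; B->plug->B->R->B->L->D->refl->B->L'->C->R'->A->plug->A
Char 3 ('H'): step: R->4, L=6; H->plug->H->R->B->L->D->refl->B->L'->C->R'->B->plug->B
Char 4 ('G'): step: R->5, L=6; G->plug->G->R->A->L->C->refl->F->L'->F->R'->E->plug->C
Char 5 ('D'): step: R->6, L=6; D->plug->D->R->E->L->H->refl->E->L'->D->R'->B->plug->B
Char 6 ('D'): step: R->7, L=6; D->plug->D->R->A->L->C->refl->F->L'->F->R'->F->plug->F
Char 7 ('F'): step: R->0, L->7 (L advanced); F->plug->F->R->G->L->H->refl->E->L'->E->R'->E->plug->C
Char 8 ('B'): step: R->1, L=7; B->plug->B->R->G->L->H->refl->E->L'->E->R'->C->plug->E
Char 9 ('C'): step: R->2, L=7; C->plug->E->R->G->L->H->refl->E->L'->E->R'->D->plug->D
Char 10 ('H'): step: R->3, L=7; H->plug->H->R->E->L->E->refl->H->L'->G->R'->E->plug->C
Char 11 ('A'): step: R->4, L=7; A->plug->A->R->A->L->C->refl->F->L'->F->R'->D->plug->D
Char 12 ('H'): step: R->5, L=7; H->plug->H->R->H->L->B->refl->D->L'->C->R'->F->plug->F
Final: ciphertext=DABCBFCEDCDF, RIGHT=5, LEFT=7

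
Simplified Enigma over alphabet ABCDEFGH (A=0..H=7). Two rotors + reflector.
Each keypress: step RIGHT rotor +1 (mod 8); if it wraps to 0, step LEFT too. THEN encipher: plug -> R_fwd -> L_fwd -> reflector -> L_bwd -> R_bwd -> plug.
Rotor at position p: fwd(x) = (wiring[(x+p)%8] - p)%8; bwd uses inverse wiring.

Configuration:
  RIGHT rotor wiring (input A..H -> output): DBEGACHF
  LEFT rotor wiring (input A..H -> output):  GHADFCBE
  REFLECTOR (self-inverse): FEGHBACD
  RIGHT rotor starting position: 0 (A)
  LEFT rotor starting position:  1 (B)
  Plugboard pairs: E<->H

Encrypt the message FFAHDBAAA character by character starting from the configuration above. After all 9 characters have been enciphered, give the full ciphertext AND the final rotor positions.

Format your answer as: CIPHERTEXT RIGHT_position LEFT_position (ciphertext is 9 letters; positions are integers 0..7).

Answer: HBDFGCFGC 1 2

Derivation:
Char 1 ('F'): step: R->1, L=1; F->plug->F->R->G->L->D->refl->H->L'->B->R'->E->plug->H
Char 2 ('F'): step: R->2, L=1; F->plug->F->R->D->L->E->refl->B->L'->E->R'->B->plug->B
Char 3 ('A'): step: R->3, L=1; A->plug->A->R->D->L->E->refl->B->L'->E->R'->D->plug->D
Char 4 ('H'): step: R->4, L=1; H->plug->E->R->H->L->F->refl->A->L'->F->R'->F->plug->F
Char 5 ('D'): step: R->5, L=1; D->plug->D->R->G->L->D->refl->H->L'->B->R'->G->plug->G
Char 6 ('B'): step: R->6, L=1; B->plug->B->R->H->L->F->refl->A->L'->F->R'->C->plug->C
Char 7 ('A'): step: R->7, L=1; A->plug->A->R->G->L->D->refl->H->L'->B->R'->F->plug->F
Char 8 ('A'): step: R->0, L->2 (L advanced); A->plug->A->R->D->L->A->refl->F->L'->H->R'->G->plug->G
Char 9 ('A'): step: R->1, L=2; A->plug->A->R->A->L->G->refl->C->L'->F->R'->C->plug->C
Final: ciphertext=HBDFGCFGC, RIGHT=1, LEFT=2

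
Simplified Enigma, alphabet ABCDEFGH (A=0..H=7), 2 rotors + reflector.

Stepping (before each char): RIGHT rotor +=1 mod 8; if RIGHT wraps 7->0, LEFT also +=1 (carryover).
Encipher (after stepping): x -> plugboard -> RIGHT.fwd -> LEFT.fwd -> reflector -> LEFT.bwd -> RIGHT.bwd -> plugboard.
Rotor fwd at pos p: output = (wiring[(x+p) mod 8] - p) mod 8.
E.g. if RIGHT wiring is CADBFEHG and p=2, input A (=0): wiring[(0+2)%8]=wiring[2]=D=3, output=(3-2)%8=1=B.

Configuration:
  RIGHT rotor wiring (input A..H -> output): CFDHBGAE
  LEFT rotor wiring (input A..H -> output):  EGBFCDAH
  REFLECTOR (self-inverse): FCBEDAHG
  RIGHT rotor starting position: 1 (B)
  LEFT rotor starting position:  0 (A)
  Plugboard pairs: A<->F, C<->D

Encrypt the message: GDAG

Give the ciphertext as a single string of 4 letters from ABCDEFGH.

Answer: BBGH

Derivation:
Char 1 ('G'): step: R->2, L=0; G->plug->G->R->A->L->E->refl->D->L'->F->R'->B->plug->B
Char 2 ('D'): step: R->3, L=0; D->plug->C->R->D->L->F->refl->A->L'->G->R'->B->plug->B
Char 3 ('A'): step: R->4, L=0; A->plug->F->R->B->L->G->refl->H->L'->H->R'->G->plug->G
Char 4 ('G'): step: R->5, L=0; G->plug->G->R->C->L->B->refl->C->L'->E->R'->H->plug->H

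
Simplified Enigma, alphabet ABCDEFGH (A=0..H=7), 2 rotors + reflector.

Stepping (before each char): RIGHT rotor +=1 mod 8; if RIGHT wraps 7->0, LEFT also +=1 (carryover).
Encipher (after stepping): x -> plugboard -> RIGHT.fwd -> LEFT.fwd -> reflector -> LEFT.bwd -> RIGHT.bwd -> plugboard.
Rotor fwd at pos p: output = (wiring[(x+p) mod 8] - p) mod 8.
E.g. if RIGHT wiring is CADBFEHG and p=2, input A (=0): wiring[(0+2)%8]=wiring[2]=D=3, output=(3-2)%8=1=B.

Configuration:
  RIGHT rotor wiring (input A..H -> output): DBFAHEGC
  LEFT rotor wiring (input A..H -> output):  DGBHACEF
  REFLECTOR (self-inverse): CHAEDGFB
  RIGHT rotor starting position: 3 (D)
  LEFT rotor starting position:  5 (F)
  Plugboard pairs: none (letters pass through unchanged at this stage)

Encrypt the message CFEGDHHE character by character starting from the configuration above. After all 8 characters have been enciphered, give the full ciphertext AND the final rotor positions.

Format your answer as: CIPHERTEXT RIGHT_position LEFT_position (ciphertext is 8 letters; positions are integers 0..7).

Char 1 ('C'): step: R->4, L=5; C->plug->C->R->C->L->A->refl->C->L'->G->R'->D->plug->D
Char 2 ('F'): step: R->5, L=5; F->plug->F->R->A->L->F->refl->G->L'->D->R'->G->plug->G
Char 3 ('E'): step: R->6, L=5; E->plug->E->R->H->L->D->refl->E->L'->F->R'->C->plug->C
Char 4 ('G'): step: R->7, L=5; G->plug->G->R->F->L->E->refl->D->L'->H->R'->H->plug->H
Char 5 ('D'): step: R->0, L->6 (L advanced); D->plug->D->R->A->L->G->refl->F->L'->C->R'->H->plug->H
Char 6 ('H'): step: R->1, L=6; H->plug->H->R->C->L->F->refl->G->L'->A->R'->A->plug->A
Char 7 ('H'): step: R->2, L=6; H->plug->H->R->H->L->E->refl->D->L'->E->R'->E->plug->E
Char 8 ('E'): step: R->3, L=6; E->plug->E->R->H->L->E->refl->D->L'->E->R'->B->plug->B
Final: ciphertext=DGCHHAEB, RIGHT=3, LEFT=6

Answer: DGCHHAEB 3 6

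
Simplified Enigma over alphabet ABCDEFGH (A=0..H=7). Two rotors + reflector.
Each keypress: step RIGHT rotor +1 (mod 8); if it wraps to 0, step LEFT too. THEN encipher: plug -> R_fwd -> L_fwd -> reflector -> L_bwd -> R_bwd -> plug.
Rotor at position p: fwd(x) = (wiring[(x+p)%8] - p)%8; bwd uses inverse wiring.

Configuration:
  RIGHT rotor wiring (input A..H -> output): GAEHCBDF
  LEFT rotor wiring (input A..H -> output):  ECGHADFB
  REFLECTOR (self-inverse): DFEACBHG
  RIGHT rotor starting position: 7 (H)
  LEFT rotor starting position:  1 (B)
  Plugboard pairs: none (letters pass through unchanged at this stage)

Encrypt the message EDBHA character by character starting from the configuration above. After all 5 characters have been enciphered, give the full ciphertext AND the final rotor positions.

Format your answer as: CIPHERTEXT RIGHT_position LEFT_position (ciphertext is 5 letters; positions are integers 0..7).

Char 1 ('E'): step: R->0, L->2 (L advanced); E->plug->E->R->C->L->G->refl->H->L'->F->R'->H->plug->H
Char 2 ('D'): step: R->1, L=2; D->plug->D->R->B->L->F->refl->B->L'->D->R'->B->plug->B
Char 3 ('B'): step: R->2, L=2; B->plug->B->R->F->L->H->refl->G->L'->C->R'->A->plug->A
Char 4 ('H'): step: R->3, L=2; H->plug->H->R->B->L->F->refl->B->L'->D->R'->F->plug->F
Char 5 ('A'): step: R->4, L=2; A->plug->A->R->G->L->C->refl->E->L'->A->R'->G->plug->G
Final: ciphertext=HBAFG, RIGHT=4, LEFT=2

Answer: HBAFG 4 2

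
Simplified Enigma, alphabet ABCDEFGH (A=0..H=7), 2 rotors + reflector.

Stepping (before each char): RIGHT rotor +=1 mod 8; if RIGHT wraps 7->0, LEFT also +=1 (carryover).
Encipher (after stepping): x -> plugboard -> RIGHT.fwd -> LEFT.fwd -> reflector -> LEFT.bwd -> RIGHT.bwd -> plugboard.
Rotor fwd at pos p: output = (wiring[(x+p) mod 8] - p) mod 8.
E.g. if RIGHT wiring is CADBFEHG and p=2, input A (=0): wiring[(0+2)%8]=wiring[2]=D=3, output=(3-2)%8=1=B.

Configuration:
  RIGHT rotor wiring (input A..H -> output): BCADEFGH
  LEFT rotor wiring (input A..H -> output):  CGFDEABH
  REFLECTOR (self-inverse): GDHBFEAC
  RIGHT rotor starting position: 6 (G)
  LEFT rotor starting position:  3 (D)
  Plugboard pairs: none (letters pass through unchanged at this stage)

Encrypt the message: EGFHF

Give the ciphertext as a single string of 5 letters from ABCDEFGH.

Answer: BDBED

Derivation:
Char 1 ('E'): step: R->7, L=3; E->plug->E->R->E->L->E->refl->F->L'->C->R'->B->plug->B
Char 2 ('G'): step: R->0, L->4 (L advanced); G->plug->G->R->G->L->B->refl->D->L'->D->R'->D->plug->D
Char 3 ('F'): step: R->1, L=4; F->plug->F->R->F->L->C->refl->H->L'->H->R'->B->plug->B
Char 4 ('H'): step: R->2, L=4; H->plug->H->R->A->L->A->refl->G->L'->E->R'->E->plug->E
Char 5 ('F'): step: R->3, L=4; F->plug->F->R->G->L->B->refl->D->L'->D->R'->D->plug->D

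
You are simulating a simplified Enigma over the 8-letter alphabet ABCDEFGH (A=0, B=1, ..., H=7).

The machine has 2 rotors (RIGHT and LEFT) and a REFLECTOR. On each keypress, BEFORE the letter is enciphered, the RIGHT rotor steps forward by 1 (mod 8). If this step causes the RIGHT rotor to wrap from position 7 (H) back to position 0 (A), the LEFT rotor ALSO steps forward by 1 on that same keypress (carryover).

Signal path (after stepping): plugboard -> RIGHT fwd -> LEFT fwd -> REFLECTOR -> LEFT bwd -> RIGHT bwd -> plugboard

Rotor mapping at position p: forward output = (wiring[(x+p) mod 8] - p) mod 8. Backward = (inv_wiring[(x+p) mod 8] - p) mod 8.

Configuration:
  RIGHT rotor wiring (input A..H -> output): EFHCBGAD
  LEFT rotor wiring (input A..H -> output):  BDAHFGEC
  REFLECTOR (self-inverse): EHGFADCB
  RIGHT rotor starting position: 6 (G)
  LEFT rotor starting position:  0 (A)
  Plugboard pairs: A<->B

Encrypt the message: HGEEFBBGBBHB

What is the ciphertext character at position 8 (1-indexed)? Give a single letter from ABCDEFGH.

Char 1 ('H'): step: R->7, L=0; H->plug->H->R->B->L->D->refl->F->L'->E->R'->A->plug->B
Char 2 ('G'): step: R->0, L->1 (L advanced); G->plug->G->R->A->L->C->refl->G->L'->C->R'->D->plug->D
Char 3 ('E'): step: R->1, L=1; E->plug->E->R->F->L->D->refl->F->L'->E->R'->A->plug->B
Char 4 ('E'): step: R->2, L=1; E->plug->E->R->G->L->B->refl->H->L'->B->R'->F->plug->F
Char 5 ('F'): step: R->3, L=1; F->plug->F->R->B->L->H->refl->B->L'->G->R'->B->plug->A
Char 6 ('B'): step: R->4, L=1; B->plug->A->R->F->L->D->refl->F->L'->E->R'->C->plug->C
Char 7 ('B'): step: R->5, L=1; B->plug->A->R->B->L->H->refl->B->L'->G->R'->C->plug->C
Char 8 ('G'): step: R->6, L=1; G->plug->G->R->D->L->E->refl->A->L'->H->R'->D->plug->D

D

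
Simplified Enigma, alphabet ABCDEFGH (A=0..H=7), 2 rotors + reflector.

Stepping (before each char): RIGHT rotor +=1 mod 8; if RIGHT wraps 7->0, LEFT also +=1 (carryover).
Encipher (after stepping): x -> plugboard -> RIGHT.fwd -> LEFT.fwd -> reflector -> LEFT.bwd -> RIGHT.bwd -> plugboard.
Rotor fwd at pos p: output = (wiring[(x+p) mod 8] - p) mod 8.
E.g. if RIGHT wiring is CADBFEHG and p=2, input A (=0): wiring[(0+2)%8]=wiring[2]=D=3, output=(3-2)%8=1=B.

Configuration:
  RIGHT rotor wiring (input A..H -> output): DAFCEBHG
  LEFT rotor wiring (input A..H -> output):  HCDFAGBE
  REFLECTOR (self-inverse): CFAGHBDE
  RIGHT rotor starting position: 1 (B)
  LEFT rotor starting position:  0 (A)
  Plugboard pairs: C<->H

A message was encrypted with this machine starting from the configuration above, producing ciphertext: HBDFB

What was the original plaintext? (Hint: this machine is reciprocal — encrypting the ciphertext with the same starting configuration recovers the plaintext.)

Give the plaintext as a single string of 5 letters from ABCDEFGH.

Answer: EDBCE

Derivation:
Char 1 ('H'): step: R->2, L=0; H->plug->C->R->C->L->D->refl->G->L'->F->R'->E->plug->E
Char 2 ('B'): step: R->3, L=0; B->plug->B->R->B->L->C->refl->A->L'->E->R'->D->plug->D
Char 3 ('D'): step: R->4, L=0; D->plug->D->R->C->L->D->refl->G->L'->F->R'->B->plug->B
Char 4 ('F'): step: R->5, L=0; F->plug->F->R->A->L->H->refl->E->L'->H->R'->H->plug->C
Char 5 ('B'): step: R->6, L=0; B->plug->B->R->A->L->H->refl->E->L'->H->R'->E->plug->E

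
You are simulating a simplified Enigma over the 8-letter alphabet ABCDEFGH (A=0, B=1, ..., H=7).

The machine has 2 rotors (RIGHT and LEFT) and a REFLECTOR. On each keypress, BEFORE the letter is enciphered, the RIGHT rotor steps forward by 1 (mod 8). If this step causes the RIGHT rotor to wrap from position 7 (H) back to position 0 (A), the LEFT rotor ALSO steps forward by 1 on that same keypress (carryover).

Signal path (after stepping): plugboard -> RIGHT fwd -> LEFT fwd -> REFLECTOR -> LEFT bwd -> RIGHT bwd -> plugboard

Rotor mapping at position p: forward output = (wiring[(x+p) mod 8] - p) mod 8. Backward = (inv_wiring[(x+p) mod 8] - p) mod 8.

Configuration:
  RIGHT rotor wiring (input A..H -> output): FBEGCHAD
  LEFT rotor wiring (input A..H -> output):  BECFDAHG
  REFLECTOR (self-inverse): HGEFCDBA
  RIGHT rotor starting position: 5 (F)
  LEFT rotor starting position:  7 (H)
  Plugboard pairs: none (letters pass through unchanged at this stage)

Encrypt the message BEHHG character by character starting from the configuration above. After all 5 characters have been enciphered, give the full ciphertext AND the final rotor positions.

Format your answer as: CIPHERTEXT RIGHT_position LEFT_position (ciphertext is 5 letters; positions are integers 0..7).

Char 1 ('B'): step: R->6, L=7; B->plug->B->R->F->L->E->refl->C->L'->B->R'->H->plug->H
Char 2 ('E'): step: R->7, L=7; E->plug->E->R->H->L->A->refl->H->L'->A->R'->G->plug->G
Char 3 ('H'): step: R->0, L->0 (L advanced); H->plug->H->R->D->L->F->refl->D->L'->E->R'->C->plug->C
Char 4 ('H'): step: R->1, L=0; H->plug->H->R->E->L->D->refl->F->L'->D->R'->B->plug->B
Char 5 ('G'): step: R->2, L=0; G->plug->G->R->D->L->F->refl->D->L'->E->R'->B->plug->B
Final: ciphertext=HGCBB, RIGHT=2, LEFT=0

Answer: HGCBB 2 0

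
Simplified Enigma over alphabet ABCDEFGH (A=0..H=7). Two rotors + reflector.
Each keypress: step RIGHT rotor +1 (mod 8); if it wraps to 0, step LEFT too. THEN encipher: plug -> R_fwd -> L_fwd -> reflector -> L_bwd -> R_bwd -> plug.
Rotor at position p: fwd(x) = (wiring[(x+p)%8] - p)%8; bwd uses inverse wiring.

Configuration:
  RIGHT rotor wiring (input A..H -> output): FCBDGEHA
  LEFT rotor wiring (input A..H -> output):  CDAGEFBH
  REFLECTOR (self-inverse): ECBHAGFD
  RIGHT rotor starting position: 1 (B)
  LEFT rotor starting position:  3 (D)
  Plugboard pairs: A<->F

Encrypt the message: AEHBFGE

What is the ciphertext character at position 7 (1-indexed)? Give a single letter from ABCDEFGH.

Char 1 ('A'): step: R->2, L=3; A->plug->F->R->G->L->A->refl->E->L'->E->R'->C->plug->C
Char 2 ('E'): step: R->3, L=3; E->plug->E->R->F->L->H->refl->D->L'->A->R'->A->plug->F
Char 3 ('H'): step: R->4, L=3; H->plug->H->R->H->L->F->refl->G->L'->D->R'->C->plug->C
Char 4 ('B'): step: R->5, L=3; B->plug->B->R->C->L->C->refl->B->L'->B->R'->H->plug->H
Char 5 ('F'): step: R->6, L=3; F->plug->A->R->B->L->B->refl->C->L'->C->R'->B->plug->B
Char 6 ('G'): step: R->7, L=3; G->plug->G->R->F->L->H->refl->D->L'->A->R'->H->plug->H
Char 7 ('E'): step: R->0, L->4 (L advanced); E->plug->E->R->G->L->E->refl->A->L'->A->R'->H->plug->H

H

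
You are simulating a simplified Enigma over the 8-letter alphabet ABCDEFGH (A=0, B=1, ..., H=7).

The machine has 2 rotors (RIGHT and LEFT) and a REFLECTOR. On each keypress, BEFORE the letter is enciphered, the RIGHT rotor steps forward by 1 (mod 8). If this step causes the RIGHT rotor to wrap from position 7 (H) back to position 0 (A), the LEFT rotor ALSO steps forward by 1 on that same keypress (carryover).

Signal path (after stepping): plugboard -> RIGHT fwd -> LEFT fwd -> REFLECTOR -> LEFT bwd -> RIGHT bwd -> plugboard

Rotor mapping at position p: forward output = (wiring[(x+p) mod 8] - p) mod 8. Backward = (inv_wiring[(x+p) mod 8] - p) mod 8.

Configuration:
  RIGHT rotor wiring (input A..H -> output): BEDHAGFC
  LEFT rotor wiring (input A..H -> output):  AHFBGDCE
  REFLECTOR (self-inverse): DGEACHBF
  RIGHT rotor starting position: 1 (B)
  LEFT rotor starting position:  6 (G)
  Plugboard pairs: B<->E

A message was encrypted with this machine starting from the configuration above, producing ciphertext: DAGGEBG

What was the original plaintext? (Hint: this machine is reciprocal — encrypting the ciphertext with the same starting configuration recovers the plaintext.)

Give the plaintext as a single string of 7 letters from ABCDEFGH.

Answer: GBAEAEB

Derivation:
Char 1 ('D'): step: R->2, L=6; D->plug->D->R->E->L->H->refl->F->L'->H->R'->G->plug->G
Char 2 ('A'): step: R->3, L=6; A->plug->A->R->E->L->H->refl->F->L'->H->R'->E->plug->B
Char 3 ('G'): step: R->4, L=6; G->plug->G->R->H->L->F->refl->H->L'->E->R'->A->plug->A
Char 4 ('G'): step: R->5, L=6; G->plug->G->R->C->L->C->refl->E->L'->A->R'->B->plug->E
Char 5 ('E'): step: R->6, L=6; E->plug->B->R->E->L->H->refl->F->L'->H->R'->A->plug->A
Char 6 ('B'): step: R->7, L=6; B->plug->E->R->A->L->E->refl->C->L'->C->R'->B->plug->E
Char 7 ('G'): step: R->0, L->7 (L advanced); G->plug->G->R->F->L->H->refl->F->L'->A->R'->E->plug->B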